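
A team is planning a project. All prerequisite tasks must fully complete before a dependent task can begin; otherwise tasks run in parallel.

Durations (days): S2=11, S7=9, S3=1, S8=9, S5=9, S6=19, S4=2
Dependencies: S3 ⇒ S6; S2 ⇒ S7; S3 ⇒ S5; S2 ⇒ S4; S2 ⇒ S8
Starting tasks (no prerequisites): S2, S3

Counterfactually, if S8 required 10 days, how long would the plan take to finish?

21

Actual critical path: S2→S8 = 11+9 = 20 ⇒ 20 days.
S8 is on the critical path; changing it to 10 makes that path 21 days.
That remains the longest chain; total 21 days.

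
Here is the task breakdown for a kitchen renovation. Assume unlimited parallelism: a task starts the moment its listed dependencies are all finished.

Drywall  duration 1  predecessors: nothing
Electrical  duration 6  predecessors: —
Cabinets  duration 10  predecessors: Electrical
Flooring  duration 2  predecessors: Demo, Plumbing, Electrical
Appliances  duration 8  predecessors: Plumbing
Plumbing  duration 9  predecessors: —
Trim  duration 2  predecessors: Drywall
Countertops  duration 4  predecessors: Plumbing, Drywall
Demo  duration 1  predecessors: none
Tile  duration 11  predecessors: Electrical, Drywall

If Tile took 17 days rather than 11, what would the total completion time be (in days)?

The binding path is Electrical→Tile = 6+11 = 17; finish at 17 days.
Tile is on the critical path; changing it to 17 makes that path 23 days.
That remains the longest chain; total 23 days.

23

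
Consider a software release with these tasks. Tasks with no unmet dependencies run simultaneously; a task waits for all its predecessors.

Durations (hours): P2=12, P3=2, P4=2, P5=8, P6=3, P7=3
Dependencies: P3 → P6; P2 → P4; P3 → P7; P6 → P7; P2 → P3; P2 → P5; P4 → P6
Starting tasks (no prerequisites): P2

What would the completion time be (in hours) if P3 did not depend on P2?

20

With the dependency in place, P2→P3→P6→P7 = 12+2+3+3 = 20 sets the finish at 20 hours.
Without P2→P3, P3's earliest start moves from 12 to 0.
After: P2→P4→P6→P7 = 12+2+3+3 = 20 → 20 hours.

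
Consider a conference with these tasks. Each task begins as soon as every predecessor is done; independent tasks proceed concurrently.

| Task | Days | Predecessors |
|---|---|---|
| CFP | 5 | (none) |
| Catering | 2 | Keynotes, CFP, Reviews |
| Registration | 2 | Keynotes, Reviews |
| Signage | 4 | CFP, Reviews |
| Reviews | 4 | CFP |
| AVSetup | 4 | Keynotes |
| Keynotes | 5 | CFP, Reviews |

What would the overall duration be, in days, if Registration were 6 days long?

20

As given, the longest chain is CFP→Reviews→Keynotes→AVSetup = 5+4+5+4 = 18, so the finish is 18 days.
Registration is off the critical path — its longest chain is 16 days, giving 2 of slack.
The binding chain switches to CFP→Reviews→Keynotes→Registration = 5+4+5+6 = 20; finish 20 days.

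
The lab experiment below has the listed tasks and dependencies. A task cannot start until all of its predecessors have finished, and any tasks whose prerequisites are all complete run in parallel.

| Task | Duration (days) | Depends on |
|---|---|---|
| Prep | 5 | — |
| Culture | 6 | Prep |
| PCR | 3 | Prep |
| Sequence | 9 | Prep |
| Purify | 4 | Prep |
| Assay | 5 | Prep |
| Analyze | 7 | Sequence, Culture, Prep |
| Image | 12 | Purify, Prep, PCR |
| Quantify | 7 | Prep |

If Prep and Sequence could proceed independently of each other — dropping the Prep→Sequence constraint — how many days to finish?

21

With the dependency in place, Prep→Sequence→Analyze = 5+9+7 = 21 sets the finish at 21 days.
Without Prep→Sequence, Sequence's earliest start moves from 5 to 0.
After: Prep→Purify→Image = 5+4+12 = 21 → 21 days.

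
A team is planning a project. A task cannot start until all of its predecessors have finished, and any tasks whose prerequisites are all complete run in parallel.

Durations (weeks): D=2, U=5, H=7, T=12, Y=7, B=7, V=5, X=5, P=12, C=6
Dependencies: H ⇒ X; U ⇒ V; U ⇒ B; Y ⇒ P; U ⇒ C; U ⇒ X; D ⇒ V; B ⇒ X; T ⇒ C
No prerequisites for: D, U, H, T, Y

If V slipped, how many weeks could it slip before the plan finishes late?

9

Critical path: Y→P = 7+12 = 19, so the finish is 19 weeks.
Longest path through V: 10 weeks (earliest finish 10, latest finish 19).
Float = 19 − 10 = 9.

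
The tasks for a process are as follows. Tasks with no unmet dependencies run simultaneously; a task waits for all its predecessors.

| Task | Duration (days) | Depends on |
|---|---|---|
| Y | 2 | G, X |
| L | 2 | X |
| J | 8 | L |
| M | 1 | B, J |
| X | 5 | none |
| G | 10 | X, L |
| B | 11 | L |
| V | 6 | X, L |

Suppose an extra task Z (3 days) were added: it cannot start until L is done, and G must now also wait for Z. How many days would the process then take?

Originally the process takes 19 days.
With Z inserted, G now waits for max(X, L, Z).
New critical path: X→L→Z→G→Y = 5+2+3+10+2 = 22 ⇒ 22 days.

22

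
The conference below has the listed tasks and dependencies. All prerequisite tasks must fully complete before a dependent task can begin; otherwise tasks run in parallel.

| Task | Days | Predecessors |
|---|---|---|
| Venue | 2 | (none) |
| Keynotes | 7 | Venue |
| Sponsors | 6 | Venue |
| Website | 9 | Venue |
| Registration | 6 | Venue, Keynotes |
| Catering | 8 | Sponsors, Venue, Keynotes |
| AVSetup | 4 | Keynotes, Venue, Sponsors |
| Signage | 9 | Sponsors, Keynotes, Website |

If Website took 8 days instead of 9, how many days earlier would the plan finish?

Critical path before the change: Venue→Website→Signage = 2+9+9 = 20 giving 20 days.
Website is on the critical path; changing it to 8 makes that path 19 days.
The critical path is still Venue→Website→Signage; finish is now 19 days.
Change in finish: 19 − 20 = -1 days.

1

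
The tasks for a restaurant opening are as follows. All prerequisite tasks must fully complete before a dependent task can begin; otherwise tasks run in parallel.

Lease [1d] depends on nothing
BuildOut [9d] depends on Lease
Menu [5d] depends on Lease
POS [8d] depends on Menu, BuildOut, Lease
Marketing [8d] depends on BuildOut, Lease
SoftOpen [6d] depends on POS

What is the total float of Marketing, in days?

6

Critical path: Lease→BuildOut→POS→SoftOpen = 1+9+8+6 = 24, so the finish is 24 days.
Marketing finishes as early as 18 and must finish by 24.
Slack of Marketing = 16 − 10 = 6 days.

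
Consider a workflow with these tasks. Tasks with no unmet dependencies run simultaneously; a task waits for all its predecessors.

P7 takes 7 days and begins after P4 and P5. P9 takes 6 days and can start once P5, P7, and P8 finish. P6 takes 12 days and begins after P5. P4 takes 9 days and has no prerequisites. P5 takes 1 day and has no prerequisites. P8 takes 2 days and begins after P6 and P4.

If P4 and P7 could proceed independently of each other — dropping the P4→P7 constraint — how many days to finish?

With the dependency in place, P4→P7→P9 = 9+7+6 = 22 sets the finish at 22 days.
Without P4→P7, P7's earliest start moves from 9 to 1.
New critical path: P5→P6→P8→P9 = 1+12+2+6 = 21 ⇒ 21 days.

21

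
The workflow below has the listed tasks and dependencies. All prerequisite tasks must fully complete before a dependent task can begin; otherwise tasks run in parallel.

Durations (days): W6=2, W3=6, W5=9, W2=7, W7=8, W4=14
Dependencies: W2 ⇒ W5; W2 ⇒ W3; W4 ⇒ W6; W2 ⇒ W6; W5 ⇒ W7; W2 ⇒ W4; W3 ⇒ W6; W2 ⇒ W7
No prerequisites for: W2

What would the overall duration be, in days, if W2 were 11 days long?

The binding path is W2→W5→W7 = 7+9+8 = 24; finish at 24 days.
W2 lies on that path, so at 11 days the path becomes 28 days.
That remains the longest chain; total 28 days.

28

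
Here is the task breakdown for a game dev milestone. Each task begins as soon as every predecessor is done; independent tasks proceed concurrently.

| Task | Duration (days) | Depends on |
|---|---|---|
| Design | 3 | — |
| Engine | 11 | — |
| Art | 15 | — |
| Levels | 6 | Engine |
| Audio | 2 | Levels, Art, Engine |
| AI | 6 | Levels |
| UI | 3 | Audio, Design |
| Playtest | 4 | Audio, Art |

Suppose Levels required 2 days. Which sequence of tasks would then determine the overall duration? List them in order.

Art, Audio, Playtest

Baseline: Engine→Levels→Audio→Playtest = 11+6+2+4 = 23 → 23 days.
Levels is on the critical path; changing it to 2 makes that path 19 days.
Now Art→Audio→Playtest = 15+2+4 = 21 is longest, so the finish becomes 21 days.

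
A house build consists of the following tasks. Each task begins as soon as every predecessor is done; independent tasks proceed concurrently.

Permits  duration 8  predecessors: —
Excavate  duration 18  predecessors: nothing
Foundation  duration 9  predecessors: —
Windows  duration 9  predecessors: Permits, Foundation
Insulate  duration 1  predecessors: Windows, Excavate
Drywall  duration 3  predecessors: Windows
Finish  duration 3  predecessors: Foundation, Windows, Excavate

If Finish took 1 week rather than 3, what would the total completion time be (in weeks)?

The binding path is Excavate→Finish = 18+3 = 21; finish at 21 weeks.
Finish is on the critical path; changing it to 1 makes that path 19 weeks.
Now Foundation→Windows→Drywall = 9+9+3 = 21 is longest, so the finish becomes 21 weeks.

21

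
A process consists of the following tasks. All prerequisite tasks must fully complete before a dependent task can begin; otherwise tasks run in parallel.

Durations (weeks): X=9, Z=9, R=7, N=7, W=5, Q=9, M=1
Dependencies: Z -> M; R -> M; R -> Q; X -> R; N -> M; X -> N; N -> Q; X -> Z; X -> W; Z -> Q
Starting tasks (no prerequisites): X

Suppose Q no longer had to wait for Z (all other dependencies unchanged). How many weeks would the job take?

25

With the dependency in place, X→Z→Q = 9+9+9 = 27 sets the finish at 27 weeks.
Without Z→Q, Q's earliest start moves from 18 to 16.
After: X→R→Q = 9+7+9 = 25 → 25 weeks.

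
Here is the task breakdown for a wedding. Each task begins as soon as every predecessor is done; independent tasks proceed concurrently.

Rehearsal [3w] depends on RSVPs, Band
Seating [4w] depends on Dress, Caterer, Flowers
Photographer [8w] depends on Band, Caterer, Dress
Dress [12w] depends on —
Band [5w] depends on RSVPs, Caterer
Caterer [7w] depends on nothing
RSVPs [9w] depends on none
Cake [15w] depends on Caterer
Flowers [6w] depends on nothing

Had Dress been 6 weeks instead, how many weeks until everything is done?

Baseline: Caterer→Cake = 7+15 = 22 → 22 weeks.
The longest path through Dress is only 20 weeks, so Dress has float 2.
No other chain overtakes it, so the finish is 22 weeks.

22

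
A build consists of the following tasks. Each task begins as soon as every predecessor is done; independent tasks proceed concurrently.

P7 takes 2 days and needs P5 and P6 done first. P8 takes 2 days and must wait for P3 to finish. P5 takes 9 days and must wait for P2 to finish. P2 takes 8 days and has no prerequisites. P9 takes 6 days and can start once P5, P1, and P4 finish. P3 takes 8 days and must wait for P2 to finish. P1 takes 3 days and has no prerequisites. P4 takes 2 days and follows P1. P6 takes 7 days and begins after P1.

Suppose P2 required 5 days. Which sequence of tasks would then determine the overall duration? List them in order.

P2, P5, P9

Critical path before the change: P2→P5→P9 = 8+9+6 = 23 giving 23 days.
P2 is on the critical path; changing it to 5 makes that path 20 days.
No other chain overtakes it, so the finish is 20 days.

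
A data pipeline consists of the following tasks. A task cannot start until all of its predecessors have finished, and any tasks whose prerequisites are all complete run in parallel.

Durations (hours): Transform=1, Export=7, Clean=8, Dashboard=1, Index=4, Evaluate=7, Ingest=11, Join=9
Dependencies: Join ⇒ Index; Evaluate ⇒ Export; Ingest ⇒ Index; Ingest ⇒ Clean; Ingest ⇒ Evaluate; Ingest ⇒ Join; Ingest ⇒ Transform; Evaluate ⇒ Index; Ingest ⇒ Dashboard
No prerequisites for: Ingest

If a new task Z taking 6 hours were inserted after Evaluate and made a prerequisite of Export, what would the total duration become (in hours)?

31

Originally the schedule takes 25 hours.
With Z inserted, Export now waits for max(Evaluate, Z).
New critical path: Ingest→Evaluate→Z→Export = 11+7+6+7 = 31 ⇒ 31 hours.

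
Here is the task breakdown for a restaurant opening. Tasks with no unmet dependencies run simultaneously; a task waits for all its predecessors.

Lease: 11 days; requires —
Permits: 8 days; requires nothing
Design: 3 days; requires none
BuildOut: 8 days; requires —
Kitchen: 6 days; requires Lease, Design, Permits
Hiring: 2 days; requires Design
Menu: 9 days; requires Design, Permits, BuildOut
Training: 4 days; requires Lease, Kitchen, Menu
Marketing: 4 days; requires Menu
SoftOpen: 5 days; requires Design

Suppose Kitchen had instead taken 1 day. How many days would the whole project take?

21

Baseline: Lease→Kitchen→Training = 11+6+4 = 21 → 21 days.
Kitchen is on the critical path; changing it to 1 makes that path 16 days.
The binding chain switches to Permits→Menu→Training = 8+9+4 = 21; finish 21 days.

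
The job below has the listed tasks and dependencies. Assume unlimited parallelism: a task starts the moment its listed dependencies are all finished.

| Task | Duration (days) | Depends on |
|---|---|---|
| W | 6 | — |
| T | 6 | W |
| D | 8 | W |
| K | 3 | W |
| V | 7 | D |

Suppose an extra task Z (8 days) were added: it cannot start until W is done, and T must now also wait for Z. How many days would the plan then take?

Originally the plan takes 21 days.
With Z inserted, T now waits for max(W, Z).
New critical path: W→D→V = 6+8+7 = 21 ⇒ 21 days.

21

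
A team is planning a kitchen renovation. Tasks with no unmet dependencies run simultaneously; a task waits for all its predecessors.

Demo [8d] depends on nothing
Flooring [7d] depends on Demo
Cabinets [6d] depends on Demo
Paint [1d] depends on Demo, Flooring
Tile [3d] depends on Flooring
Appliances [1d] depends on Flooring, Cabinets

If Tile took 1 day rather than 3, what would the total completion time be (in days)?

16

As given, the longest chain is Demo→Flooring→Tile = 8+7+3 = 18, so the finish is 18 days.
Tile lies on that path, so at 1 day the path becomes 16 days.
New critical path: Demo→Flooring→Paint = 8+7+1 = 16 ⇒ 16 days.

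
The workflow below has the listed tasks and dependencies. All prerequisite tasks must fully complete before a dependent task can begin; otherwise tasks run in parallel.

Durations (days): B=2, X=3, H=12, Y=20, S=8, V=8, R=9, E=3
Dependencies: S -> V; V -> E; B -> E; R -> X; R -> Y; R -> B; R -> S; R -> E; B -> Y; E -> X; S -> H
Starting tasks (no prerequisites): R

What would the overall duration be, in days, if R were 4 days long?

26

Actual critical path: R→B→Y = 9+2+20 = 31 ⇒ 31 days.
R lies on that path, so at 4 days the path becomes 26 days.
That remains the longest chain; total 26 days.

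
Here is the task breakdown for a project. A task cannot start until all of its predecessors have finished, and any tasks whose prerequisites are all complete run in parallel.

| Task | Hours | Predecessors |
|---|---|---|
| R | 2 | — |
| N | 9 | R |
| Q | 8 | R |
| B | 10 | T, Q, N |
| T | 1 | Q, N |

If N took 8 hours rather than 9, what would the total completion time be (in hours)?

Critical path before the change: R→N→T→B = 2+9+1+10 = 22 giving 22 hours.
N is on the critical path; changing it to 8 makes that path 21 hours.
That remains the longest chain; total 21 hours.

21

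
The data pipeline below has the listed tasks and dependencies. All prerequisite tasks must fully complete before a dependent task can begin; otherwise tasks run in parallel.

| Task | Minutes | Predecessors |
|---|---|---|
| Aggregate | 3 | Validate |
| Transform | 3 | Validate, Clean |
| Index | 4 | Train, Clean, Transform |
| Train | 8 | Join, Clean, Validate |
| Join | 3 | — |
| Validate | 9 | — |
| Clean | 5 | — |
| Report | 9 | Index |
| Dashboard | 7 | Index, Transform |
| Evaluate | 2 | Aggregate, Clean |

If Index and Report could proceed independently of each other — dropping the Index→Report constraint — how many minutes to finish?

28

Original critical path: Validate→Train→Index→Report = 9+8+4+9 = 30 ⇒ 30 minutes.
Without Index→Report, Report's earliest start moves from 21 to 0.
New critical path: Validate→Train→Index→Dashboard = 9+8+4+7 = 28 ⇒ 28 minutes.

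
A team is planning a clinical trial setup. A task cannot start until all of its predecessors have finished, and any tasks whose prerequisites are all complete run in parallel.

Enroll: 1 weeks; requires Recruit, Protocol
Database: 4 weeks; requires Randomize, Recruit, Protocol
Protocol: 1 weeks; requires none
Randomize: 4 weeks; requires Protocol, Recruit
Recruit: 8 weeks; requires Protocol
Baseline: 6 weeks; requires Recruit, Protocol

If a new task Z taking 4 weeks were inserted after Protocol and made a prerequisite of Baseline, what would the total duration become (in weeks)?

17

Originally the job takes 17 weeks.
With Z inserted, Baseline now waits for max(Recruit, Protocol, Z).
New critical path: Protocol→Recruit→Randomize→Database = 1+8+4+4 = 17 ⇒ 17 weeks.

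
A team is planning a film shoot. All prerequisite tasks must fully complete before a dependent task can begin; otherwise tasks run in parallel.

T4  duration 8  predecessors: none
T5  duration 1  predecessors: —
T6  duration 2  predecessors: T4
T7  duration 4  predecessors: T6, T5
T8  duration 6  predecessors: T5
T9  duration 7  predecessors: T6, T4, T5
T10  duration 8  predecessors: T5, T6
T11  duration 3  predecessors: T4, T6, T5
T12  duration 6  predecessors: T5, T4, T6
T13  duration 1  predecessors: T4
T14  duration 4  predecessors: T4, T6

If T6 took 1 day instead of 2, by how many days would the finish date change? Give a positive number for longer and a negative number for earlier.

Baseline: T4→T6→T10 = 8+2+8 = 18 → 18 days.
Since T6 is critical, the -1 change carries straight to that chain (now 17 days).
The critical path is still T4→T6→T10; finish is now 17 days.
Change in finish: 17 − 18 = -1 days.

-1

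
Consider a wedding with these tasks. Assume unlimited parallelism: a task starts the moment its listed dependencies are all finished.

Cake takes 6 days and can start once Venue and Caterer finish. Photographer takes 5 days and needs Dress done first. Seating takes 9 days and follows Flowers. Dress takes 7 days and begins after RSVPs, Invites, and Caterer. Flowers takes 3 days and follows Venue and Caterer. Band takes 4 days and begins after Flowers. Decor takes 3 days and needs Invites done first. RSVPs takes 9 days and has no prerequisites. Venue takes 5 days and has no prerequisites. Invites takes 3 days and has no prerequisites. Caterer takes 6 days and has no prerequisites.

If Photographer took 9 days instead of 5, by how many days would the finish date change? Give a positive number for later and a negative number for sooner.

The binding path is RSVPs→Dress→Photographer = 9+7+5 = 21; finish at 21 days.
Since Photographer is critical, the +4 change carries straight to that chain (now 25 days).
The critical path is still RSVPs→Dress→Photographer; finish is now 25 days.
Change in finish: 25 − 21 = +4 days.

4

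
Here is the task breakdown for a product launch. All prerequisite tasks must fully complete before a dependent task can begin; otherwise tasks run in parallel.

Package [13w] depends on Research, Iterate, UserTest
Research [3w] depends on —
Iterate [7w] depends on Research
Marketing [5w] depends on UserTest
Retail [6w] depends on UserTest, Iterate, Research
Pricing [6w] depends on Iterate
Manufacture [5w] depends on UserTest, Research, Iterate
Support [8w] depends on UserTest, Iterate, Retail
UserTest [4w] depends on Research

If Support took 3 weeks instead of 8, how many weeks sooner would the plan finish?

Baseline: Research→Iterate→Retail→Support = 3+7+6+8 = 24 → 24 weeks.
Support is on the critical path; changing it to 3 makes that path 19 weeks.
New critical path: Research→Iterate→Package = 3+7+13 = 23 ⇒ 23 weeks.
Change in finish: 23 − 24 = -1 weeks.

1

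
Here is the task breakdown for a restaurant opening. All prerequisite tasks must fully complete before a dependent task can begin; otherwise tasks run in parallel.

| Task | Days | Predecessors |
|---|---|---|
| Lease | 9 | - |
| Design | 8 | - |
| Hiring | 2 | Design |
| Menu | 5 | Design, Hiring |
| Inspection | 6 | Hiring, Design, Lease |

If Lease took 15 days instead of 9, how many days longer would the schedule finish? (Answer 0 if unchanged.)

As given, the longest chain is Design→Hiring→Inspection = 8+2+6 = 16, so the finish is 16 days.
Lease is off the critical path — its longest chain is 15 days, giving 1 of slack.
Now Lease→Inspection = 15+6 = 21 is longest, so the finish becomes 21 days.
Change in finish: 21 − 16 = +5 days.

5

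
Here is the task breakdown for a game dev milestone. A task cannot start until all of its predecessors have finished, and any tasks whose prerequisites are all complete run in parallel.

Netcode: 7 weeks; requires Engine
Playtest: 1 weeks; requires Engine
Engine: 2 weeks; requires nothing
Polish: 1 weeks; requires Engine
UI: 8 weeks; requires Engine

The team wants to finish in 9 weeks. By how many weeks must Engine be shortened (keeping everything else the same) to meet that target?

1

Current finish: 10 weeks; target: 9.
Engine is on every critical path, so each week cut from Engine cuts the finish by one (this holds down to a finish of 9).
Need 10 − 9 = 1 week off Engine → Engine becomes 1 week, finish becomes 9.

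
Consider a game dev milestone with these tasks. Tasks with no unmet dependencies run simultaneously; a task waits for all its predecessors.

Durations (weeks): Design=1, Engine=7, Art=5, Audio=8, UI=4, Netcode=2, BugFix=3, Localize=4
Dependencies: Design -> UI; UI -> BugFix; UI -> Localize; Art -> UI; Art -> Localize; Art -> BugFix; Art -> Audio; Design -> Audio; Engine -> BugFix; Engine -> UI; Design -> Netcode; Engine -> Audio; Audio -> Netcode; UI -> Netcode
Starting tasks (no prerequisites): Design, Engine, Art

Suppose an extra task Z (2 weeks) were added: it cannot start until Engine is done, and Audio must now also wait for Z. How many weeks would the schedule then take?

Originally the schedule takes 17 weeks.
With Z inserted, Audio now waits for max(Art, Engine, Design, Z).
New critical path: Engine→Z→Audio→Netcode = 7+2+8+2 = 19 ⇒ 19 weeks.

19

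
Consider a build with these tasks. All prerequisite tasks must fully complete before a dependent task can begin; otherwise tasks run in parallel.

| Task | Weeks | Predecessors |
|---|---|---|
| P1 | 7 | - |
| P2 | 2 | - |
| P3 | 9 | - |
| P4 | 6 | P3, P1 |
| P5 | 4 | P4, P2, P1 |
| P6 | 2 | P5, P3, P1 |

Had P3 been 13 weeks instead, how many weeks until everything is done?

As given, the longest chain is P3→P4→P5→P6 = 9+6+4+2 = 21, so the finish is 21 weeks.
P3 is on the critical path; changing it to 13 makes that path 25 weeks.
No other chain overtakes it, so the finish is 25 weeks.

25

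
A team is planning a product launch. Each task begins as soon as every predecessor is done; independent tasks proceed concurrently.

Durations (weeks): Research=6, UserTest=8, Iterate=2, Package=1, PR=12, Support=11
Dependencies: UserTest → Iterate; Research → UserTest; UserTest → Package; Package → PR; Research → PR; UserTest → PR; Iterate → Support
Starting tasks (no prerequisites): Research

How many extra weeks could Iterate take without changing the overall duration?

0

Research→UserTest→Iterate→Support = 6+8+2+11 = 27 sets the makespan at 27 weeks.
Longest path through Iterate: 27 weeks (earliest finish 16, latest finish 16).
Slack of Iterate = 14 − 14 = 0 weeks.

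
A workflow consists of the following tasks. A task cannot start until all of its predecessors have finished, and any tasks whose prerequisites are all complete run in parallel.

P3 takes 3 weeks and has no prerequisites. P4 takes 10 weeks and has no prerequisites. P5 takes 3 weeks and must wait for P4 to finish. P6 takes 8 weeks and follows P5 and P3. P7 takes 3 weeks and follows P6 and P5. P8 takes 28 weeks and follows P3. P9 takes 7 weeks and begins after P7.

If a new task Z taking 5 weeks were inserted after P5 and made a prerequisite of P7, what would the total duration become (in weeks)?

Originally the project takes 31 weeks.
With Z inserted, P7 now waits for max(P6, P5, Z).
New critical path: P3→P8 = 3+28 = 31 ⇒ 31 weeks.

31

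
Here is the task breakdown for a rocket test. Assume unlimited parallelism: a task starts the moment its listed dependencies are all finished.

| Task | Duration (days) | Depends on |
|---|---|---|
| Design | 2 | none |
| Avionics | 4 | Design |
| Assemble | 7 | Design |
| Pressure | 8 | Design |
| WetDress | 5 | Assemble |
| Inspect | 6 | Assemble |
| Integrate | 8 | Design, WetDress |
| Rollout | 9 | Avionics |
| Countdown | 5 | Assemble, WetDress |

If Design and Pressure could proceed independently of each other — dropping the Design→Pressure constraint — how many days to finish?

22

With the dependency in place, Design→Assemble→WetDress→Integrate = 2+7+5+8 = 22 sets the finish at 22 days.
Without Design→Pressure, Pressure's earliest start moves from 2 to 0.
The longest chain is now Design→Assemble→WetDress→Integrate = 2+7+5+8 = 22, so the plan takes 22 days.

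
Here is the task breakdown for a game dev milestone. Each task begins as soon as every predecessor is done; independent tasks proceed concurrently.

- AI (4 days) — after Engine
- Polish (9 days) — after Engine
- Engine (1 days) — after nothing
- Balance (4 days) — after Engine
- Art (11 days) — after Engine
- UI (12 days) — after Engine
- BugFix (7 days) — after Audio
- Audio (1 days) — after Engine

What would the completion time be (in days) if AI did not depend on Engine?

With the dependency in place, Engine→UI = 1+12 = 13 sets the finish at 13 days.
Without Engine→AI, AI's earliest start moves from 1 to 0.
After: Engine→UI = 1+12 = 13 → 13 days.

13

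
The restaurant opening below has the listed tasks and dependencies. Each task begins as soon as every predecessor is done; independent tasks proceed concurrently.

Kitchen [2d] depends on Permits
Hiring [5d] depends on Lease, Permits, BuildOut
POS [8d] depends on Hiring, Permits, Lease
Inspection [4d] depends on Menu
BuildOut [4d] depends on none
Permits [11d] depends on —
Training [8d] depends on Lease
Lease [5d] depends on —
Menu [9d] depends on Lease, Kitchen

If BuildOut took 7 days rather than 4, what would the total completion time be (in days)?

As given, the longest chain is Permits→Kitchen→Menu→Inspection = 11+2+9+4 = 26, so the finish is 26 days.
BuildOut has 9 days of float (longest path through it is 17).
No other chain overtakes it, so the finish is 26 days.

26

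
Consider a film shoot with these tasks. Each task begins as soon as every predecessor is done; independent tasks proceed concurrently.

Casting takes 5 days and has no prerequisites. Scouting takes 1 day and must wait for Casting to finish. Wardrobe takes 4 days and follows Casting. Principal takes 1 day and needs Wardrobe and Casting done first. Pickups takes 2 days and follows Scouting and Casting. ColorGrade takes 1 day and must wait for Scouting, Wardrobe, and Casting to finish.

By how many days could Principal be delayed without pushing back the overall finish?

Casting→Wardrobe→Principal = 5+4+1 = 10 sets the makespan at 10 days.
Longest path through Principal: 10 days (earliest finish 10, latest finish 10).
So Principal can slip 10 − 10 = 0 days.

0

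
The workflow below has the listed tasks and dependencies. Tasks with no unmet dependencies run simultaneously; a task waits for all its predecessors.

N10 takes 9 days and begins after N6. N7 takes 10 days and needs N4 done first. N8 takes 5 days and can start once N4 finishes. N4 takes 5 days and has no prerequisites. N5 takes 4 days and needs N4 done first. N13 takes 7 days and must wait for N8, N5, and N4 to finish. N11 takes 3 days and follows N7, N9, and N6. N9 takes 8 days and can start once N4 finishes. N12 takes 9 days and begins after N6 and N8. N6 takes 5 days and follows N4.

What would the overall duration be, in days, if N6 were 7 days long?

21

The binding path is N4→N6→N10 = 5+5+9 = 19; finish at 19 days.
Since N6 is critical, the +2 change carries straight to that chain (now 21 days).
That remains the longest chain; total 21 days.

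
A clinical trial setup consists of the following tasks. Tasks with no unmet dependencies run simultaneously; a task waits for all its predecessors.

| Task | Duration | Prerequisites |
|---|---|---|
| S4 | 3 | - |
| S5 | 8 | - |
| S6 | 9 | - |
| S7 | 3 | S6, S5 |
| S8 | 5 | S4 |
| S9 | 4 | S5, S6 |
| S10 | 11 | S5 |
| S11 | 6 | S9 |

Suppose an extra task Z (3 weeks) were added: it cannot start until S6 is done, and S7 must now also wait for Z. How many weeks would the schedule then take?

Originally the schedule takes 19 weeks.
With Z inserted, S7 now waits for max(S6, S5, Z).
New critical path: S5→S10 = 8+11 = 19 ⇒ 19 weeks.

19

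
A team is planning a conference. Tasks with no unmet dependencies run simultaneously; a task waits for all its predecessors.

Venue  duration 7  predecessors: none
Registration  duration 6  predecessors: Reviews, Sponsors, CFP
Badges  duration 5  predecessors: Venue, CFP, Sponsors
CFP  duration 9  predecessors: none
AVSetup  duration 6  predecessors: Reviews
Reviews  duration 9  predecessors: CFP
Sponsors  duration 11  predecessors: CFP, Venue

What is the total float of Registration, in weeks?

Critical path: CFP→Sponsors→Registration = 9+11+6 = 26, so the finish is 26 weeks.
The longest chain containing Registration totals 26 weeks.
Float = 26 − 26 = 0.

0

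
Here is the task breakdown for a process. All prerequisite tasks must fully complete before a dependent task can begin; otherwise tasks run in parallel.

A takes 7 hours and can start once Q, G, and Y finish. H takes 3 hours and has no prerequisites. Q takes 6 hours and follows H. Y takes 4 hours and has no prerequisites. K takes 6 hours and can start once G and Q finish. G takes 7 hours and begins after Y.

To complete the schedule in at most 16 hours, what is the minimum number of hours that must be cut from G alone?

2

Current finish: 18 hours; target: 16.
G is on every critical path, so each hour cut from G cuts the finish by one (this holds down to a finish of 16).
Need 18 − 16 = 2 hours off G → G becomes 5 hours, finish becomes 16.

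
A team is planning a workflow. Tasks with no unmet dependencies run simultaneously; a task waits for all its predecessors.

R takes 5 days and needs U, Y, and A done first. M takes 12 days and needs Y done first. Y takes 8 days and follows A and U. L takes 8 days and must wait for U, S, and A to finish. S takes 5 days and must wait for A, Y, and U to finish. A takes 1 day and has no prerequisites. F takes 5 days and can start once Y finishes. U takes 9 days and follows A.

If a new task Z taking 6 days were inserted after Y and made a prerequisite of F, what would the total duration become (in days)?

Originally the workflow takes 31 days.
With Z inserted, F now waits for max(Y, Z).
New critical path: A→U→Y→S→L = 1+9+8+5+8 = 31 ⇒ 31 days.

31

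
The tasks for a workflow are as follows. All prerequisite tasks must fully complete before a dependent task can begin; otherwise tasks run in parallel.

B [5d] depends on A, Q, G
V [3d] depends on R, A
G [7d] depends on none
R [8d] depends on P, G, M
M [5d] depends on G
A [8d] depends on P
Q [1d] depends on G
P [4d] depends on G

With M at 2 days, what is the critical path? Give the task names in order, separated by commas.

G, P, A, B

As given, the longest chain is G→P→A→B = 7+4+8+5 = 24, so the finish is 24 days.
The longest path through M is only 23 days, so M has float 1.
The critical path is still G→P→A→B; finish is now 24 days.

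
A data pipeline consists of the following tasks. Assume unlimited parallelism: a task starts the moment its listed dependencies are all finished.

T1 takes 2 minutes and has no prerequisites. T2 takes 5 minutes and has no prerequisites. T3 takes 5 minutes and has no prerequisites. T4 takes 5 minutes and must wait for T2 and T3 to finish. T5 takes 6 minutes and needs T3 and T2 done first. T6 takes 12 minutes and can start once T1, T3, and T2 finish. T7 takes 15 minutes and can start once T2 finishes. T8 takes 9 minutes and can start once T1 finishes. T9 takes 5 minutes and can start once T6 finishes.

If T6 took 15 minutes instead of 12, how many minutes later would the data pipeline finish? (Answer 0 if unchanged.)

3

Baseline: T2→T6→T9 = 5+12+5 = 22 → 22 minutes.
T6 is on the critical path; changing it to 15 makes that path 25 minutes.
The critical path is still T2→T6→T9; finish is now 25 minutes.
Change in finish: 25 − 22 = +3 minutes.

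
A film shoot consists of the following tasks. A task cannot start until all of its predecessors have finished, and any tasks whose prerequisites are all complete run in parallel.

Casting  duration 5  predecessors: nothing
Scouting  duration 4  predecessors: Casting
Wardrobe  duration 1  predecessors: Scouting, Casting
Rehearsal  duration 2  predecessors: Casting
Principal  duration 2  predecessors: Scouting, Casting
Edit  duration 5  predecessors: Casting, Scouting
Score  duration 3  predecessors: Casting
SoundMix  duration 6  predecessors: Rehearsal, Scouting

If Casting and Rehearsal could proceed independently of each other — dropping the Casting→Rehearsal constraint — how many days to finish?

With the dependency in place, Casting→Scouting→SoundMix = 5+4+6 = 15 sets the finish at 15 days.
Without Casting→Rehearsal, Rehearsal's earliest start moves from 5 to 0.
After: Casting→Scouting→SoundMix = 5+4+6 = 15 → 15 days.

15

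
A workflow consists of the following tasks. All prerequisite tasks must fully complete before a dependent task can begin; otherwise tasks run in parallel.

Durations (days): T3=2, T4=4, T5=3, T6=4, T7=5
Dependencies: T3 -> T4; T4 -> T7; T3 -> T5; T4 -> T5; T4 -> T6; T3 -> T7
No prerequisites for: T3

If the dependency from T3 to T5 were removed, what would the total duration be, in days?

11

With the dependency in place, T3→T4→T7 = 2+4+5 = 11 sets the finish at 11 days.
Dropping T3→T5 doesn't change T5's earliest start (6); another predecessor still binds.
New critical path: T3→T4→T7 = 2+4+5 = 11 ⇒ 11 days.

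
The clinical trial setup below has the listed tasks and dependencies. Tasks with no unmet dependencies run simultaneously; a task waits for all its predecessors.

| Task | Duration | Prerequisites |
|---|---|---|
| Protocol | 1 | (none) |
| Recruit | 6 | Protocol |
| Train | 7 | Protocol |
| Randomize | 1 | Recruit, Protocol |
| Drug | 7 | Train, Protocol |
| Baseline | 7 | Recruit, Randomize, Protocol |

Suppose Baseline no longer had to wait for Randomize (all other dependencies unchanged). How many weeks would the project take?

15

Original critical path: Protocol→Recruit→Randomize→Baseline = 1+6+1+7 = 15 ⇒ 15 weeks.
Without Randomize→Baseline, Baseline's earliest start moves from 8 to 7.
After: Protocol→Train→Drug = 1+7+7 = 15 → 15 weeks.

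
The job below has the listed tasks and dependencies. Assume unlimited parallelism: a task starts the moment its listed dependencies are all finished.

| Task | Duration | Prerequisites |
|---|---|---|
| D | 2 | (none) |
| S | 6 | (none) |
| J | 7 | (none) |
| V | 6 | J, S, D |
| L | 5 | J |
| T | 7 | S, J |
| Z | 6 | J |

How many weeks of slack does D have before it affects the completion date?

6

J→T = 7+7 = 14 sets the makespan at 14 weeks.
D finishes as early as 2 and must finish by 8.
Float = 14 − 8 = 6.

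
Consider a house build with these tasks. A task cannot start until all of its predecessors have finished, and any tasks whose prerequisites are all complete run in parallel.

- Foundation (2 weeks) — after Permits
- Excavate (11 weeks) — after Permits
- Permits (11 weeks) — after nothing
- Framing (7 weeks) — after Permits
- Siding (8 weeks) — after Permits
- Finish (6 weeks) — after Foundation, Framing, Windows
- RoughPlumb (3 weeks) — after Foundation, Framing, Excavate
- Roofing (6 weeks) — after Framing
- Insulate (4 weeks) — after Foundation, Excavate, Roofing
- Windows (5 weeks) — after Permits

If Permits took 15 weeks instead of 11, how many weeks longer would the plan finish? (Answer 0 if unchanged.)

4

As given, the longest chain is Permits→Framing→Roofing→Insulate = 11+7+6+4 = 28, so the finish is 28 weeks.
Since Permits is critical, the +4 change carries straight to that chain (now 32 weeks).
The critical path is still Permits→Framing→Roofing→Insulate; finish is now 32 weeks.
Change in finish: 32 − 28 = +4 weeks.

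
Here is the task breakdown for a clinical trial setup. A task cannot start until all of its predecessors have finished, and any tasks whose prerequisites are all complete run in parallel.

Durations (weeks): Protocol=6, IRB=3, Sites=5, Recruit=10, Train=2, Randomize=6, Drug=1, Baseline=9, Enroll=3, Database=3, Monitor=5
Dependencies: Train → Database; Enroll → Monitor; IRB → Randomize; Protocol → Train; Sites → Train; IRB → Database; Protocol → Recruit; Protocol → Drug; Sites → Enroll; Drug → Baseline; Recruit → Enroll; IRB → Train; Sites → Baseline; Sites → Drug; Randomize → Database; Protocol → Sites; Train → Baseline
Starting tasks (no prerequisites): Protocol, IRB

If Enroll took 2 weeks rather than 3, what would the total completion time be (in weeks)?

The binding path is Protocol→Recruit→Enroll→Monitor = 6+10+3+5 = 24; finish at 24 weeks.
Enroll is on the critical path; changing it to 2 makes that path 23 weeks.
That remains the longest chain; total 23 weeks.

23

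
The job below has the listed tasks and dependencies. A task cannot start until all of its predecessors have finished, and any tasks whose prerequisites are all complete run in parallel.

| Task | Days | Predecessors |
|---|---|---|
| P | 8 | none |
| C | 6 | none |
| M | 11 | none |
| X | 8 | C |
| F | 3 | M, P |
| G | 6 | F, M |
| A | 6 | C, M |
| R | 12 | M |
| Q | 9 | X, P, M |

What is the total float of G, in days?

3

Critical path: C→X→Q = 6+8+9 = 23, so the finish is 23 days.
G finishes as early as 20 and must finish by 23.
Float = 23 − 20 = 3.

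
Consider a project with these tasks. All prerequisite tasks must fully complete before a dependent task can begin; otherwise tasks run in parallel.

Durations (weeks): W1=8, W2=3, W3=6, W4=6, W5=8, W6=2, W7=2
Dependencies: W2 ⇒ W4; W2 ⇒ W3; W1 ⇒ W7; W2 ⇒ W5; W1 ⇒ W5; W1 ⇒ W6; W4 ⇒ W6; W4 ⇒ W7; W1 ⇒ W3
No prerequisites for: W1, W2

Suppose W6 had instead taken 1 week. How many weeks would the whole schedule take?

16

As given, the longest chain is W1→W5 = 8+8 = 16, so the finish is 16 weeks.
The longest path through W6 is only 11 weeks, so W6 has float 5.
That remains the longest chain; total 16 weeks.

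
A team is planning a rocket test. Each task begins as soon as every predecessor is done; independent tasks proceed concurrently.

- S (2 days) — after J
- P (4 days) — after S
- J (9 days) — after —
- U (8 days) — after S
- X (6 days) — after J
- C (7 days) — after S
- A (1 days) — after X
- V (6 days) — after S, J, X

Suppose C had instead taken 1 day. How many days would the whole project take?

21

Critical path before the change: J→X→V = 9+6+6 = 21 giving 21 days.
The longest path through C is only 18 days, so C has float 3.
That remains the longest chain; total 21 days.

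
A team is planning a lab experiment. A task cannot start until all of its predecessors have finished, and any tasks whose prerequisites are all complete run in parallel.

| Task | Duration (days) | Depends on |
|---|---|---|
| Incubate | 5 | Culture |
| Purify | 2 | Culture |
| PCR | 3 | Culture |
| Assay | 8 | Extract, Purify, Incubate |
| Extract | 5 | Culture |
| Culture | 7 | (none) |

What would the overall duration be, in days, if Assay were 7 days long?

Actual critical path: Culture→Incubate→Assay = 7+5+8 = 20 ⇒ 20 days.
Since Assay is critical, the -1 change carries straight to that chain (now 19 days).
The critical path is still Culture→Incubate→Assay; finish is now 19 days.

19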